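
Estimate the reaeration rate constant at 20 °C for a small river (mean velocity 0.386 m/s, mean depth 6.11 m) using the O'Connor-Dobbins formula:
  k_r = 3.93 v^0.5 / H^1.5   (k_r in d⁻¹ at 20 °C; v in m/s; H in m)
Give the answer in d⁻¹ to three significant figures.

k_r = 3.93 × 0.386^0.5 / 6.11^1.5 = 3.93 × 0.6213 / 15.10 = 0.1617 d⁻¹.

k_r ≈ 0.162 d⁻¹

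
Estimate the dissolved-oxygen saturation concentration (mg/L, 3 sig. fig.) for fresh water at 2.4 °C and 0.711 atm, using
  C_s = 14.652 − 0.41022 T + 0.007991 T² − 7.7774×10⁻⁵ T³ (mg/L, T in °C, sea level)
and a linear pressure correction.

C_s ≈ 9.75 mg/L

At sea level: C_s = 14.652 − 0.41022×2.4 + 0.007991×2.4² − 7.7774×10⁻⁵×2.4³ = 13.71 mg/L.
Pressure correction: C_s' = 13.71 × 0.711 = 9.750 mg/L.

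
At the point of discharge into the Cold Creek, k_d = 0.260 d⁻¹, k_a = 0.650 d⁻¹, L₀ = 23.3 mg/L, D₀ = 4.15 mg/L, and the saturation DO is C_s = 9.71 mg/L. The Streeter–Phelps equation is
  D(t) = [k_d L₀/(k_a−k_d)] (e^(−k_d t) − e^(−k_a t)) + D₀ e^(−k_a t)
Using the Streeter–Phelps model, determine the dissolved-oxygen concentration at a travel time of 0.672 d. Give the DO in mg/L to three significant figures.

DO ≈ 4.02 mg/L

k_d L₀/(k_a−k_d) = 0.260×23.3/(0.650−0.260) = 6.058/0.3900 = 15.53 mg/L.
e^(−k_d t) = e^(−0.260×0.6720) = 0.8397; e^(−k_a t) = e^(−0.650×0.6720) = 0.6461.
D = 15.53 × (0.8397 − 0.6461) + 4.15 × 0.6461 = 3.007 + 2.681 = 5.688 mg/L.
DO = C_s − D = 9.71 − 5.688 = 4.022 mg/L.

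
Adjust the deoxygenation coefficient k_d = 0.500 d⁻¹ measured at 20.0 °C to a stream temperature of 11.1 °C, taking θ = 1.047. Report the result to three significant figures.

k_d(T₂) = k_d(T₁) · θ^(T₂−T₁) = 0.500 × 1.047^(11.1−20.0)
= 0.500 × 1.047^-8.90 = 0.500 × 0.6645 = 0.3322 d⁻¹.

k_d ≈ 0.332 d⁻¹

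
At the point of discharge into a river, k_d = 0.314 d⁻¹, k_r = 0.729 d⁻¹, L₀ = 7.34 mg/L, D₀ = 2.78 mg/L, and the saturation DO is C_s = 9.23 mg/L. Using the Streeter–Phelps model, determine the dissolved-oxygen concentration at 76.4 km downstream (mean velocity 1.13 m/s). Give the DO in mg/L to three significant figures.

DO ≈ 6.45 mg/L

Travel time t = x/v = 76.4 km / (1.13 m/s) = 76400 m / 1.13 m/s = 67610 s = 0.7825 d.
k_d L₀/(k_r−k_d) = 0.314×7.34/(0.729−0.314) = 2.305/0.4150 = 5.554 mg/L.
e^(−k_d t) = e^(−0.314×0.7825) = 0.7821; e^(−k_r t) = e^(−0.729×0.7825) = 0.5653.
D = 5.554 × (0.7821 − 0.5653) + 2.78 × 0.5653 = 1.204 + 1.571 = 2.776 mg/L.
DO = C_s − D = 9.23 − 2.776 = 6.454 mg/L.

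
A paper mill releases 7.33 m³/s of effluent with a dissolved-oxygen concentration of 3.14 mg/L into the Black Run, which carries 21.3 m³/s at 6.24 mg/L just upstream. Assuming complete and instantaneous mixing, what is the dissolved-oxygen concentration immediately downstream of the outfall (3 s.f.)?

5.45 mg/L

Flow-weighted mixing: C = (Q_r C_r + Q_w C_w)/(Q_r + Q_w)
= (21.3×6.24 + 7.33×3.14)/(21.3 + 7.33) = 155.9/28.63 = 5.446 mg/L.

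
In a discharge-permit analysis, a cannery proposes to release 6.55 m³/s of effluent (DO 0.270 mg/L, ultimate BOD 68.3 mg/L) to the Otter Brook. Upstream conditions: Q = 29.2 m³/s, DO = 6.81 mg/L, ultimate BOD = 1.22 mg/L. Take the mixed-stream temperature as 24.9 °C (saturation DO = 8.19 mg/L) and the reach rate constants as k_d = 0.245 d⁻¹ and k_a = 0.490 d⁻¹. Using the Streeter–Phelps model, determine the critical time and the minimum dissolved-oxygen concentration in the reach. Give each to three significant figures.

Mixed DO = (29.2×6.81 + 6.55×0.270)/(29.2+6.55) = 200.6/35.75 = 5.612 mg/L.
Mixed L₀ = (29.2×1.22 + 6.55×68.3)/(35.75) = 483.0/35.75 = 13.51 mg/L.
Initial deficit D₀ = C_s − DO₀ = 8.19 − 5.612 = 2.578 mg/L.
t_c = (1/0.2450) ln[(0.490/0.245)(1 − 2.578×0.2450/(0.245×13.51))] = 4.082 × ln(1.618) = 1.965 d.
D_c = (0.245/0.490) × 13.51 × e^(−0.245×1.965) = 0.5000 × 13.51 × 0.6179 = 4.174 mg/L.
Minimum DO = 8.19 − 4.174 = 4.016 mg/L.

t_c ≈ 1.96 d; minimum DO ≈ 4.02 mg/L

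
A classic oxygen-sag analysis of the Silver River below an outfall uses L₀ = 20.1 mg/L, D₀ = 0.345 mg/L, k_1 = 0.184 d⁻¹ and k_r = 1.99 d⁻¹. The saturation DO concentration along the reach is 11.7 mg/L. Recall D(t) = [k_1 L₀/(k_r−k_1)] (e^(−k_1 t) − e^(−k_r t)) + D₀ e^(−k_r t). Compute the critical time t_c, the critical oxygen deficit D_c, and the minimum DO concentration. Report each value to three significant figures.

With k_r/k_1 = 10.82 and 1 − D₀(k_r−k_1)/(k_1 L₀) = 0.8315,
t_c = ln(10.82 × 0.8315) / (1.99 − 0.184) = ln(8.993) / 1.806 = 2.196/1.806 = 1.216 d.
L(t_c) = L₀ e^(−k_1 t_c) = 20.1 × 0.7995 = 16.07 mg/L, and at the critical point k_r D_c = k_1 L, so D_c = (0.184/1.99) × 16.07 = 1.486 mg/L.
Minimum DO = C_s − D_c = 11.7 − 1.486 = 10.21 mg/L.

t_c ≈ 1.22 d; D_c ≈ 1.49 mg/L; min DO ≈ 10.2 mg/L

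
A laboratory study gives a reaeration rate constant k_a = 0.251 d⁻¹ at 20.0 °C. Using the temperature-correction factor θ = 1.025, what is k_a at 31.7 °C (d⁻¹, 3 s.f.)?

k_a ≈ 0.335 d⁻¹

k_a(T₂) = k_a(T₁) · θ^(T₂−T₁) = 0.251 × 1.025^(31.7−20.0)
= 0.251 × 1.025^11.7 = 0.251 × 1.335 = 0.3351 d⁻¹.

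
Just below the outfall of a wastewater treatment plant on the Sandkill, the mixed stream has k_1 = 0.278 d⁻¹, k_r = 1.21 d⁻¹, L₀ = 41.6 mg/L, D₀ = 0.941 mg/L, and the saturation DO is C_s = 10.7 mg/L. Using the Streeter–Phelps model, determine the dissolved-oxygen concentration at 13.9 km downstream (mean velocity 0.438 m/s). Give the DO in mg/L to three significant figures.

DO ≈ 6.85 mg/L

Travel time t = x/v = 13.9 km / (0.438 m/s) = 13900 m / 0.438 m/s = 31740 s = 0.3673 d.
k_1 L₀/(k_r−k_1) = 0.278×41.6/(1.21−0.278) = 11.56/0.9320 = 12.41 mg/L.
e^(−k_1 t) = e^(−0.278×0.3673) = 0.9029; e^(−k_r t) = e^(−1.21×0.3673) = 0.6412.
D = 12.41 × (0.9029 − 0.6412) + 0.941 × 0.6412 = 3.248 + 0.6034 = 3.851 mg/L.
DO = C_s − D = 10.7 − 3.851 = 6.849 mg/L.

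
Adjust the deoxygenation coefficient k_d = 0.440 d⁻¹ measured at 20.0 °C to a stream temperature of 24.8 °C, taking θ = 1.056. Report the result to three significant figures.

k_d(T₂) = k_d(T₁) · θ^(T₂−T₁) = 0.440 × 1.056^(24.8−20.0)
= 0.440 × 1.056^4.80 = 0.440 × 1.299 = 0.5715 d⁻¹.

k_d ≈ 0.572 d⁻¹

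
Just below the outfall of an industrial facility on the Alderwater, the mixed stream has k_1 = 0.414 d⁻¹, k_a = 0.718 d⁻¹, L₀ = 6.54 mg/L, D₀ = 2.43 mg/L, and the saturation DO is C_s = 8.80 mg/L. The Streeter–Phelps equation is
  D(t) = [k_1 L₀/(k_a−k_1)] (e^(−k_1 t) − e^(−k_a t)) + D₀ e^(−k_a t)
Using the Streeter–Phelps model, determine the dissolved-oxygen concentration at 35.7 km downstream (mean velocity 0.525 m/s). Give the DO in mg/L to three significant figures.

DO ≈ 6.05 mg/L

Travel time t = x/v = 35.7 km / (0.525 m/s) = 35700 m / 0.525 m/s = 68000 s = 0.7870 d.
k_1 L₀/(k_a−k_1) = 0.414×6.54/(0.718−0.414) = 2.708/0.3040 = 8.906 mg/L.
e^(−k_1 t) = e^(−0.414×0.7870) = 0.7219; e^(−k_a t) = e^(−0.718×0.7870) = 0.5683.
D = 8.906 × (0.7219 − 0.5683) + 2.43 × 0.5683 = 1.368 + 1.381 = 2.749 mg/L.
DO = C_s − D = 8.80 − 2.749 = 6.051 mg/L.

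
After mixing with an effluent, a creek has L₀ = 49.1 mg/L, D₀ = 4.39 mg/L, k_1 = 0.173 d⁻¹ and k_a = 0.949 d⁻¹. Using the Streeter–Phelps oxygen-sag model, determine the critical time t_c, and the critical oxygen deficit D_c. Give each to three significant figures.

t_c ≈ 1.53 d; D_c ≈ 6.87 mg/L

At the critical point dD/dt = 0, so k_1 L₀ e^(−k_1 t) = k_a D. Substituting D(t) from the Streeter–Phelps equation and solving for t gives
t_c = ln[(k_a/k_1)(1 − D₀(k_a−k_1)/(k_1 L₀))] / (k_a−k_1).
Here k_a−k_1 = 0.7760 d⁻¹ and 1 − D₀(k_a−k_1)/(k_1 L₀) = 1 − 4.39×0.7760/(0.173×49.1) = 0.5989, so
t_c = ln(5.486 × 0.5989) / 0.7760 = 1.190 / 0.7760 = 1.533 d.
L(t_c) = L₀ e^(−k_1 t_c) = 49.1 × 0.7671 = 37.66 mg/L, and at the critical point k_a D_c = k_1 L, so D_c = (0.173/0.949) × 37.66 = 6.866 mg/L.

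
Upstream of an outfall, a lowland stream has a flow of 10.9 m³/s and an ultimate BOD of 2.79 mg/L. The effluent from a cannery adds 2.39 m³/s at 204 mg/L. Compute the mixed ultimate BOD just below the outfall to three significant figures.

39.0 mg/L

Flow-weighted mixing: C = (Q_r C_r + Q_w C_w)/(Q_r + Q_w)
= (10.9×2.79 + 2.39×204)/(10.9 + 2.39) = 518.0/13.29 = 38.97 mg/L.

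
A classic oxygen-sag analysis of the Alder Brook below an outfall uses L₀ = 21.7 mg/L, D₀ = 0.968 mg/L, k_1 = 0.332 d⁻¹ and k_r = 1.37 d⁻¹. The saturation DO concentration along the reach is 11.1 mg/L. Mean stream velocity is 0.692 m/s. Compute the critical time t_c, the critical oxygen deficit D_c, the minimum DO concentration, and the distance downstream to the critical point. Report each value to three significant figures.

At the critical point dD/dt = 0, so k_1 L₀ e^(−k_1 t) = k_r D. Substituting D(t) from the Streeter–Phelps equation and solving for t gives
t_c = ln[(k_r/k_1)(1 − D₀(k_r−k_1)/(k_1 L₀))] / (k_r−k_1).
Here k_r−k_1 = 1.038 d⁻¹ and 1 − D₀(k_r−k_1)/(k_1 L₀) = 1 − 0.968×1.038/(0.332×21.7) = 0.8605, so
t_c = ln(4.127 × 0.8605) / 1.038 = 1.267 / 1.038 = 1.221 d.
L(t_c) = L₀ e^(−k_1 t_c) = 21.7 × 0.6668 = 14.47 mg/L, and at the critical point k_r D_c = k_1 L, so D_c = (0.332/1.37) × 14.47 = 3.506 mg/L.
Minimum DO = C_s − D_c = 11.1 − 3.506 = 7.594 mg/L.
x_c = v t_c = 0.692 m/s × 1.221 d × 86400 s/d = 72990 m ≈ 73.0 km.

t_c ≈ 1.22 d; D_c ≈ 3.51 mg/L; min DO ≈ 7.59 mg/L; x_c ≈ 73.0 km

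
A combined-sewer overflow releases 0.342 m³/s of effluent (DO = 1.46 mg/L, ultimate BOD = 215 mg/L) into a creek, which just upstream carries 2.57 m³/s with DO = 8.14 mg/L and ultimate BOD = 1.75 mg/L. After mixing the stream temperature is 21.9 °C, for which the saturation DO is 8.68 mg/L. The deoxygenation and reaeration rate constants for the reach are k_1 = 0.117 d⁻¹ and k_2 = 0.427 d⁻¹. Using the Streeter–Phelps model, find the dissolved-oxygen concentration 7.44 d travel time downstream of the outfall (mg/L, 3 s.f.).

Mixed DO = (2.57×8.14 + 0.342×1.46)/(2.57+0.342) = 21.42/2.912 = 7.355 mg/L.
Mixed L₀ = (2.57×1.75 + 0.342×215)/(2.912) = 78.03/2.912 = 26.80 mg/L.
Initial deficit D₀ = C_s − DO₀ = 8.68 − 7.355 = 1.325 mg/L.
D(7.44) = [0.117×26.80/(0.427−0.117)](e^(−0.117×7.44) − e^(−0.427×7.44)) + 1.325 e^(−0.427×7.44)
= 10.11 × (0.4188 − 0.04172) + 1.325 × 0.04172 = 3.868 mg/L.
DO = 8.68 − 3.868 = 4.812 mg/L.

DO ≈ 4.81 mg/L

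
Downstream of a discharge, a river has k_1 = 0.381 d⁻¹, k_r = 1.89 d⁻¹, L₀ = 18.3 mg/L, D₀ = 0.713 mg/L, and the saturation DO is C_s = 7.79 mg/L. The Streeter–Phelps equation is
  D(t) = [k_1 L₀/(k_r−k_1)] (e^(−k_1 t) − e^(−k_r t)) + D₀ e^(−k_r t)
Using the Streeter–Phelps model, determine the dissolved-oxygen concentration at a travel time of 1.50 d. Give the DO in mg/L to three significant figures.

k_1 L₀/(k_r−k_1) = 0.381×18.3/(1.89−0.381) = 6.972/1.509 = 4.620 mg/L.
e^(−k_1 t) = e^(−0.381×1.500) = 0.5647; e^(−k_r t) = e^(−1.89×1.500) = 0.05872.
D = 4.620 × (0.5647 − 0.05872) + 0.713 × 0.05872 = 2.338 + 0.04187 = 2.380 mg/L.
DO = C_s − D = 7.79 − 2.380 = 5.410 mg/L.

DO ≈ 5.41 mg/L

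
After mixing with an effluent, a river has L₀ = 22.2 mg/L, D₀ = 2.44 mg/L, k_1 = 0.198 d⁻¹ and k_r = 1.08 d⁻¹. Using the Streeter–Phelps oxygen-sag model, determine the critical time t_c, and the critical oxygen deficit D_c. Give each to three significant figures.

At the critical point dD/dt = 0, so k_1 L₀ e^(−k_1 t) = k_r D. Substituting D(t) from the Streeter–Phelps equation and solving for t gives
t_c = ln[(k_r/k_1)(1 − D₀(k_r−k_1)/(k_1 L₀))] / (k_r−k_1).
Here k_r−k_1 = 0.8820 d⁻¹ and 1 − D₀(k_r−k_1)/(k_1 L₀) = 1 − 2.44×0.8820/(0.198×22.2) = 0.5104, so
t_c = ln(5.455 × 0.5104) / 0.8820 = 1.024 / 0.8820 = 1.161 d.
D_c = (k_1/k_r) L₀ e^(−k_1 t_c) = (0.198/1.08) × 22.2 × e^(−0.198×1.161) = 0.1833 × 22.2 × 0.7947 = 3.234 mg/L.

t_c ≈ 1.16 d; D_c ≈ 3.23 mg/L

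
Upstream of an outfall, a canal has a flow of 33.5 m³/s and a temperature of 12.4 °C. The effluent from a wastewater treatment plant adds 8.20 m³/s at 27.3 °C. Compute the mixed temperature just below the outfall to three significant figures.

Flow-weighted mixing: C = (Q_r C_r + Q_w C_w)/(Q_r + Q_w)
= (33.5×12.4 + 8.20×27.3)/(33.5 + 8.20) = 639.3/41.70 = 15.33 °C.

15.3 °C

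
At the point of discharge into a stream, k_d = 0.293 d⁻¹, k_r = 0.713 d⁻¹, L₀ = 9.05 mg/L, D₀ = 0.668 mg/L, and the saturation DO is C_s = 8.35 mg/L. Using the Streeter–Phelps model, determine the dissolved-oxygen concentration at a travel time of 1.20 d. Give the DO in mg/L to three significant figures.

k_d L₀/(k_r−k_d) = 0.293×9.05/(0.713−0.293) = 2.652/0.4200 = 6.313 mg/L.
e^(−k_d t) = e^(−0.293×1.200) = 0.7036; e^(−k_r t) = e^(−0.713×1.200) = 0.4250.
D = 6.313 × (0.7036 − 0.4250) + 0.668 × 0.4250 = 1.759 + 0.2839 = 2.042 mg/L.
DO = C_s − D = 8.35 − 2.042 = 6.308 mg/L.

DO ≈ 6.31 mg/L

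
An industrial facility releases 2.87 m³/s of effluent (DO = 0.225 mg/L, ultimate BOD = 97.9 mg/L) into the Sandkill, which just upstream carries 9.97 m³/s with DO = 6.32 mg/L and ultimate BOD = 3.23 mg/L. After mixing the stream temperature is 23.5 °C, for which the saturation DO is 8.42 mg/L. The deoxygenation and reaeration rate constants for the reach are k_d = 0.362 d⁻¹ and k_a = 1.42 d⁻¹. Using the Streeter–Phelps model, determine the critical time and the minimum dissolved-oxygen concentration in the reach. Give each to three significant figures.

t_c ≈ 0.785 d; minimum DO ≈ 3.74 mg/L

Mixed DO = (9.97×6.32 + 2.87×0.225)/(9.97+2.87) = 63.66/12.84 = 4.958 mg/L.
Mixed L₀ = (9.97×3.23 + 2.87×97.9)/(12.84) = 313.2/12.84 = 24.39 mg/L.
Initial deficit D₀ = C_s − DO₀ = 8.42 − 4.958 = 3.462 mg/L.
t_c = (1/1.058) ln[(1.42/0.362)(1 − 3.462×1.058/(0.362×24.39))] = 0.9452 × ln(2.295) = 0.7853 d.
D_c = (0.362/1.42) × 24.39 × e^(−0.362×0.7853) = 0.2549 × 24.39 × 0.7526 = 4.679 mg/L.
Minimum DO = 8.42 − 4.679 = 3.741 mg/L.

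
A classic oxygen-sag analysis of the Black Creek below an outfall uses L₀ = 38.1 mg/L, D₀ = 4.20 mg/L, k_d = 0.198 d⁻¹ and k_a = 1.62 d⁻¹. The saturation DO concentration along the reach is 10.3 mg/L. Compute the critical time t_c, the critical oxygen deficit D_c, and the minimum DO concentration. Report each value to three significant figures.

With k_a/k_d = 8.182 and 1 − D₀(k_a−k_d)/(k_d L₀) = 0.2083,
t_c = ln(8.182 × 0.2083) / (1.62 − 0.198) = ln(1.704) / 1.422 = 0.5332/1.422 = 0.3749 d.
D_c = (k_d/k_a) L₀ e^(−k_d t_c) = (0.198/1.62) × 38.1 × e^(−0.198×0.3749) = 0.1222 × 38.1 × 0.9285 = 4.323 mg/L.
Minimum DO = C_s − D_c = 10.3 − 4.323 = 5.977 mg/L.

t_c ≈ 0.375 d; D_c ≈ 4.32 mg/L; min DO ≈ 5.98 mg/L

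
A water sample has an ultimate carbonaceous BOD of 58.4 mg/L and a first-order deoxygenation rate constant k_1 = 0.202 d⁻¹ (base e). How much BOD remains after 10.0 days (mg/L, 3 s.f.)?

L ≈ 7.75 mg/L

L_t = L₀ e^(−k_1 t) = 58.4 × e^(−0.202×10.0) = 58.4 × 0.1327 = 7.747 mg/L.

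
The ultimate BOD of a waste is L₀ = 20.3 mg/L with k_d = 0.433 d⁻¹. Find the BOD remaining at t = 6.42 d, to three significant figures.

L_t = L₀ e^(−k_d t) = 20.3 × e^(−0.433×6.42) = 20.3 × 0.06205 = 1.260 mg/L.

L ≈ 1.26 mg/L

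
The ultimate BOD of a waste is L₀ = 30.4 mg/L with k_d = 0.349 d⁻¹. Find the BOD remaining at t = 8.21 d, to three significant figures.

L_t = L₀ e^(−k_d t) = 30.4 × e^(−0.349×8.21) = 30.4 × 0.05697 = 1.732 mg/L.

L ≈ 1.73 mg/L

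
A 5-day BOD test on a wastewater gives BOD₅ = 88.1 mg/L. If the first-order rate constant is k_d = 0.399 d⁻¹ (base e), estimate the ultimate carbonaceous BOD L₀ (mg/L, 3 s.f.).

L₀ ≈ 102 mg/L

BOD₅ = L₀(1 − e^(−5k_d)) ⇒ L₀ = BOD₅ / (1 − e^(−5×0.399))
= 88.1 / (1 − 0.1360) = 88.1 / 0.8640 = 102.0 mg/L.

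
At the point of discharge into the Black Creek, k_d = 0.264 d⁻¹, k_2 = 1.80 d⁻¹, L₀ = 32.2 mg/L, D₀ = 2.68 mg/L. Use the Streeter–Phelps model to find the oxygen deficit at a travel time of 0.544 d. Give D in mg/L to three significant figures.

D ≈ 3.72 mg/L

k_d L₀/(k_2−k_d) = 0.264×32.2/(1.80−0.264) = 8.501/1.536 = 5.534 mg/L.
e^(−k_d t) = e^(−0.264×0.5440) = 0.8662; e^(−k_2 t) = e^(−1.80×0.5440) = 0.3756.
D = 5.534 × (0.8662 − 0.3756) + 2.68 × 0.3756 = 2.715 + 1.007 = 3.722 mg/L.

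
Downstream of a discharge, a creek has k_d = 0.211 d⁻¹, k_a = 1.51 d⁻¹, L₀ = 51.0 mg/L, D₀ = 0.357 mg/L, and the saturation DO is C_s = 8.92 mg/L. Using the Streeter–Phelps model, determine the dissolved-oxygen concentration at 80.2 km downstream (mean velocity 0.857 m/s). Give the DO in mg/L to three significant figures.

DO ≈ 3.87 mg/L

Travel time t = x/v = 80.2 km / (0.857 m/s) = 80200 m / 0.857 m/s = 93580 s = 1.083 d.
k_d L₀/(k_a−k_d) = 0.211×51.0/(1.51−0.211) = 10.76/1.299 = 8.284 mg/L.
e^(−k_d t) = e^(−0.211×1.083) = 0.7957; e^(−k_a t) = e^(−1.51×1.083) = 0.1949.
D = 8.284 × (0.7957 − 0.1949) + 0.357 × 0.1949 = 4.977 + 0.06956 = 5.047 mg/L.
DO = C_s − D = 8.92 − 5.047 = 3.873 mg/L.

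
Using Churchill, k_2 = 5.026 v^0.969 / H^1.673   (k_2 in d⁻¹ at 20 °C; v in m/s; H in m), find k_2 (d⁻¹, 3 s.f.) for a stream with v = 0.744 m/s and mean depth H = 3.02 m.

k_2 ≈ 0.594 d⁻¹

k_2 = 5.026 × 0.744^0.969 / 3.02^1.673 = 5.026 × 0.7509 / 6.354 = 0.5939 d⁻¹.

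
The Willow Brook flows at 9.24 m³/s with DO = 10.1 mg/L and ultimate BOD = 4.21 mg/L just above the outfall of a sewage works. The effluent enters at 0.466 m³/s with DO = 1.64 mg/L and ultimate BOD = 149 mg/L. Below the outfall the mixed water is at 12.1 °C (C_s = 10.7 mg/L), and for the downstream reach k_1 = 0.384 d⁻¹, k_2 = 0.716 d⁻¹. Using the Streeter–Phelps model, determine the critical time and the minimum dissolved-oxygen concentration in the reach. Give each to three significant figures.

Mixed DO = (9.24×10.1 + 0.466×1.64)/(9.24+0.466) = 94.09/9.706 = 9.694 mg/L.
Mixed L₀ = (9.24×4.21 + 0.466×149)/(9.706) = 108.3/9.706 = 11.16 mg/L.
Initial deficit D₀ = C_s − DO₀ = 10.7 − 9.694 = 1.006 mg/L.
t_c = (1/0.3320) ln[(0.716/0.384)(1 − 1.006×0.3320/(0.384×11.16))] = 3.012 × ln(1.719) = 1.632 d.
D_c = (0.384/0.716) × 11.16 × e^(−0.384×1.632) = 0.5363 × 11.16 × 0.5343 = 3.198 mg/L.
Minimum DO = 10.7 − 3.198 = 7.502 mg/L.

t_c ≈ 1.63 d; minimum DO ≈ 7.50 mg/L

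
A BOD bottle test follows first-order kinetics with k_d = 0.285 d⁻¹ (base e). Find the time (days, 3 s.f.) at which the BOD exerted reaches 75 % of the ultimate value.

y/L₀ = 1 − e^(−k_d t) = 0.75 ⇒ e^(−k_d t) = 0.250
t = −ln(0.250) / 0.285 = 1.386 / 0.285 = 4.864 d.

t ≈ 4.86 d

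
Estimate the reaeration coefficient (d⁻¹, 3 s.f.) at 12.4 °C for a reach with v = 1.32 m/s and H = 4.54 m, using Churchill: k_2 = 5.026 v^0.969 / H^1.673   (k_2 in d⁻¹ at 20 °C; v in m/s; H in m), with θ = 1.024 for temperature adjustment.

k_2 ≈ 0.437 d⁻¹

k_2(20) = 5.026 × 1.32^0.969 / 4.54^1.673 = 5.026 × 1.309 / 12.57 = 0.5234 d⁻¹.
k_2(12.4) = 0.5234 × 1.024^(12.4−20) = 0.5234 × 0.8351 = 0.4370 d⁻¹.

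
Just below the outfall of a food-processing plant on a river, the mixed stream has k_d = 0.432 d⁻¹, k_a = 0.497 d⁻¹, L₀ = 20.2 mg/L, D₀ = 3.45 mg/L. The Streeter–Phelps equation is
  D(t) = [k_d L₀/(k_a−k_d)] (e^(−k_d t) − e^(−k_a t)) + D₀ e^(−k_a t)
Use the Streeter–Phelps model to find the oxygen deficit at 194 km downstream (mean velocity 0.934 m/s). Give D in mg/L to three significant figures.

D ≈ 7.92 mg/L

Travel time t = x/v = 194 km / (0.934 m/s) = 194000 m / 0.934 m/s = 207700 s = 2.404 d.
k_d L₀/(k_a−k_d) = 0.432×20.2/(0.497−0.432) = 8.726/0.06500 = 134.3 mg/L.
e^(−k_d t) = e^(−0.432×2.404) = 0.3540; e^(−k_a t) = e^(−0.497×2.404) = 0.3028.
D = 134.3 × (0.3540 − 0.3028) + 3.45 × 0.3028 = 6.875 + 1.045 = 7.919 mg/L.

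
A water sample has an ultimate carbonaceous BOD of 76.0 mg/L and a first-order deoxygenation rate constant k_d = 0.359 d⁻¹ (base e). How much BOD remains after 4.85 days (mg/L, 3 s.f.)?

L ≈ 13.3 mg/L

L_t = L₀ e^(−k_d t) = 76.0 × e^(−0.359×4.85) = 76.0 × 0.1753 = 13.32 mg/L.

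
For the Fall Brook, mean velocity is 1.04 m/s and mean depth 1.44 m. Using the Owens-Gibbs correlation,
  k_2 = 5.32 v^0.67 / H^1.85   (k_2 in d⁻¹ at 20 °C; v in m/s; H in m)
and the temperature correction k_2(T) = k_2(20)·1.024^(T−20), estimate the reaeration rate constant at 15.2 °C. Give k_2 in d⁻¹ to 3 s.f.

k_2 ≈ 2.48 d⁻¹

k_2(20) = 5.32 × 1.04^0.67 / 1.44^1.85 = 5.32 × 1.027 / 1.963 = 2.782 d⁻¹.
k_2(15.2) = 2.782 × 1.024^(15.2−20) = 2.782 × 0.8924 = 2.483 d⁻¹.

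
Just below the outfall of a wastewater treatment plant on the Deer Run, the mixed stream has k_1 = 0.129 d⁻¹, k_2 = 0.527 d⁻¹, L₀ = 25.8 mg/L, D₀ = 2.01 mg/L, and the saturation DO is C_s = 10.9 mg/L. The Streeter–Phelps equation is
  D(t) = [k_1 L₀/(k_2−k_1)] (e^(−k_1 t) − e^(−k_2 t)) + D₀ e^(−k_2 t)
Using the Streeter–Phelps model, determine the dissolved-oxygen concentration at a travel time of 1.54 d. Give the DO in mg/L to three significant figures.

k_1 L₀/(k_2−k_1) = 0.129×25.8/(0.527−0.129) = 3.328/0.3980 = 8.362 mg/L.
e^(−k_1 t) = e^(−0.129×1.540) = 0.8198; e^(−k_2 t) = e^(−0.527×1.540) = 0.4442.
D = 8.362 × (0.8198 − 0.4442) + 2.01 × 0.4442 = 3.141 + 0.8928 = 4.034 mg/L.
DO = C_s − D = 10.9 − 4.034 = 6.866 mg/L.

DO ≈ 6.87 mg/L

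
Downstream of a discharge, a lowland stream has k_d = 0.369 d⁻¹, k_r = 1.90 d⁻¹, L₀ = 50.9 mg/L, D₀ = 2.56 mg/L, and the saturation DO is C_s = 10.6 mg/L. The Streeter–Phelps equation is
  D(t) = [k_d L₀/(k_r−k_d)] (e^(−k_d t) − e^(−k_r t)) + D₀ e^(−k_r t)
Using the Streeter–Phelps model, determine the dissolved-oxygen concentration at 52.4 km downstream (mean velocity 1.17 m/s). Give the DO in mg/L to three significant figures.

DO ≈ 4.09 mg/L

Travel time t = x/v = 52.4 km / (1.17 m/s) = 52400 m / 1.17 m/s = 44790 s = 0.5184 d.
k_d L₀/(k_r−k_d) = 0.369×50.9/(1.90−0.369) = 18.78/1.531 = 12.27 mg/L.
e^(−k_d t) = e^(−0.369×0.5184) = 0.8259; e^(−k_r t) = e^(−1.90×0.5184) = 0.3735.
D = 12.27 × (0.8259 − 0.3735) + 2.56 × 0.3735 = 5.550 + 0.9561 = 6.506 mg/L.
DO = C_s − D = 10.6 − 6.506 = 4.094 mg/L.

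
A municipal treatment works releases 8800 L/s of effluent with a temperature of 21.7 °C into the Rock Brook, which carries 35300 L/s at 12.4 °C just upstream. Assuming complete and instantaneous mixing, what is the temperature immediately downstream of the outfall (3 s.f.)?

14.3 °C

Flow-weighted mixing: C = (Q_r C_r + Q_w C_w)/(Q_r + Q_w)
= (35300×12.4 + 8800×21.7)/(35300 + 8800) = 628700/44100 = 14.26 °C.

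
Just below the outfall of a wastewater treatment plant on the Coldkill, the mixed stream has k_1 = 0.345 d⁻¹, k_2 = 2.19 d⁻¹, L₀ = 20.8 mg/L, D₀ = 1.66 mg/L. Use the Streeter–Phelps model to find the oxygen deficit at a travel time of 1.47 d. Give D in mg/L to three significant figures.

D ≈ 2.25 mg/L

k_1 L₀/(k_2−k_1) = 0.345×20.8/(2.19−0.345) = 7.176/1.845 = 3.889 mg/L.
e^(−k_1 t) = e^(−0.345×1.470) = 0.6022; e^(−k_2 t) = e^(−2.19×1.470) = 0.03998.
D = 3.889 × (0.6022 − 0.03998) + 1.66 × 0.03998 = 2.187 + 0.06637 = 2.253 mg/L.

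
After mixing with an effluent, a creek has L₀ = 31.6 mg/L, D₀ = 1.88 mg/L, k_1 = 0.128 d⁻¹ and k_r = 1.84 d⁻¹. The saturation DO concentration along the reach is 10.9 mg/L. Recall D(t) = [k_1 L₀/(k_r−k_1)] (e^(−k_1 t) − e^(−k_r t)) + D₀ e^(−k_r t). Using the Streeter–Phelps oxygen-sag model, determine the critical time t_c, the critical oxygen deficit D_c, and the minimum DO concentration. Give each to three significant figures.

t_c = [1/(k_r−k_1)] ln[(k_r/k_1)(1 − D₀(k_r−k_1)/(k_1 L₀))]
= [1/(1.84−0.128)] ln[(1.84/0.128)(1 − 1.88×1.712/(0.128×31.6))]
= (1/1.712) ln[14.38 × 0.2043] = 0.5841 × ln(2.936) = 0.5841 × 1.077 = 0.6292 d.
L(t_c) = L₀ e^(−k_1 t_c) = 31.6 × 0.9226 = 29.15 mg/L, and at the critical point k_r D_c = k_1 L, so D_c = (0.128/1.84) × 29.15 = 2.028 mg/L.
Minimum DO = C_s − D_c = 10.9 − 2.028 = 8.872 mg/L.

t_c ≈ 0.629 d; D_c ≈ 2.03 mg/L; min DO ≈ 8.87 mg/L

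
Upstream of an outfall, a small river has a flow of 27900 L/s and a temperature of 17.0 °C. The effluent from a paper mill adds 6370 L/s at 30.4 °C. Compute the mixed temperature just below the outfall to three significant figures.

Flow-weighted mixing: C = (Q_r C_r + Q_w C_w)/(Q_r + Q_w)
= (27900×17.0 + 6370×30.4)/(27900 + 6370) = 667900/34270 = 19.49 °C.

19.5 °C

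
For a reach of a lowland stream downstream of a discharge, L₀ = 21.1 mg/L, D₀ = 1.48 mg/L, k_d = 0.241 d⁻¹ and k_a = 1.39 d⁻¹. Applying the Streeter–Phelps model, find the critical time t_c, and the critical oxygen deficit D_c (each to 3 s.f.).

t_c ≈ 1.17 d; D_c ≈ 2.76 mg/L

t_c = [1/(k_a−k_d)] ln[(k_a/k_d)(1 − D₀(k_a−k_d)/(k_d L₀))]
= [1/(1.39−0.241)] ln[(1.39/0.241)(1 − 1.48×1.149/(0.241×21.1))]
= (1/1.149) ln[5.768 × 0.6656] = 0.8703 × ln(3.839) = 0.8703 × 1.345 = 1.171 d.
L(t_c) = L₀ e^(−k_d t_c) = 21.1 × 0.7542 = 15.91 mg/L, and at the critical point k_a D_c = k_d L, so D_c = (0.241/1.39) × 15.91 = 2.759 mg/L.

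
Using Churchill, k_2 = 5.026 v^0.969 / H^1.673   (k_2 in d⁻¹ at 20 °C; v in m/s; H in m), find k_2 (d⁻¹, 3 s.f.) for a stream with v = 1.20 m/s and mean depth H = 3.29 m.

k_2 = 5.026 × 1.20^0.969 / 3.29^1.673 = 5.026 × 1.193 / 7.333 = 0.8179 d⁻¹.

k_2 ≈ 0.818 d⁻¹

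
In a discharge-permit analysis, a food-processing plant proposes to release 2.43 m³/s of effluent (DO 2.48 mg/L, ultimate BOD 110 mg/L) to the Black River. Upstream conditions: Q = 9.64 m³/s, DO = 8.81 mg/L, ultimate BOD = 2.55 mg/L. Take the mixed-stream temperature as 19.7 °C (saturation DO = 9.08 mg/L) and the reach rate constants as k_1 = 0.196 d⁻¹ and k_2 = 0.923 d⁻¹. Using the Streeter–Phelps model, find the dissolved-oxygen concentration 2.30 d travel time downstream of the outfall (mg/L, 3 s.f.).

DO ≈ 5.52 mg/L

Mixed DO = (9.64×8.81 + 2.43×2.48)/(9.64+2.43) = 90.95/12.07 = 7.536 mg/L.
Mixed L₀ = (9.64×2.55 + 2.43×110)/(12.07) = 291.9/12.07 = 24.18 mg/L.
Initial deficit D₀ = C_s − DO₀ = 9.08 − 7.536 = 1.544 mg/L.
D(2.30) = [0.196×24.18/(0.923−0.196)](e^(−0.196×2.30) − e^(−0.923×2.30)) + 1.544 e^(−0.923×2.30)
= 6.520 × (0.6371 − 0.1197) + 1.544 × 0.1197 = 3.558 mg/L.
DO = 9.08 − 3.558 = 5.522 mg/L.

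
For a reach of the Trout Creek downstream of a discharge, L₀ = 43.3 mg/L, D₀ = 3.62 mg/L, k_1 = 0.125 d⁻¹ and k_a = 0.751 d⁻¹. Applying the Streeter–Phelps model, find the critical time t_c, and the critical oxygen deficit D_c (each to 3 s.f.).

t_c ≈ 2.00 d; D_c ≈ 5.61 mg/L

At the critical point dD/dt = 0, so k_1 L₀ e^(−k_1 t) = k_a D. Substituting D(t) from the Streeter–Phelps equation and solving for t gives
t_c = ln[(k_a/k_1)(1 − D₀(k_a−k_1)/(k_1 L₀))] / (k_a−k_1).
Here k_a−k_1 = 0.6260 d⁻¹ and 1 − D₀(k_a−k_1)/(k_1 L₀) = 1 − 3.62×0.6260/(0.125×43.3) = 0.5813, so
t_c = ln(6.008 × 0.5813) / 0.6260 = 1.251 / 0.6260 = 1.998 d.
D_c = (k_1/k_a) L₀ e^(−k_1 t_c) = (0.125/0.751) × 43.3 × e^(−0.125×1.998) = 0.1664 × 43.3 × 0.7790 = 5.614 mg/L.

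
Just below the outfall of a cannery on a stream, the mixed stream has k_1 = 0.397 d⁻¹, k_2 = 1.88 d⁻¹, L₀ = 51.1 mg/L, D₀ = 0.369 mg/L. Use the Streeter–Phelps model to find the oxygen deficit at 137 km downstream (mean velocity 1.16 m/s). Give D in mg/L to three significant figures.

D ≈ 6.93 mg/L

Travel time t = x/v = 137 km / (1.16 m/s) = 137000 m / 1.16 m/s = 118100 s = 1.367 d.
k_1 L₀/(k_2−k_1) = 0.397×51.1/(1.88−0.397) = 20.29/1.483 = 13.68 mg/L.
e^(−k_1 t) = e^(−0.397×1.367) = 0.5812; e^(−k_2 t) = e^(−1.88×1.367) = 0.07655.
D = 13.68 × (0.5812 − 0.07655) + 0.369 × 0.07655 = 6.903 + 0.02825 = 6.932 mg/L.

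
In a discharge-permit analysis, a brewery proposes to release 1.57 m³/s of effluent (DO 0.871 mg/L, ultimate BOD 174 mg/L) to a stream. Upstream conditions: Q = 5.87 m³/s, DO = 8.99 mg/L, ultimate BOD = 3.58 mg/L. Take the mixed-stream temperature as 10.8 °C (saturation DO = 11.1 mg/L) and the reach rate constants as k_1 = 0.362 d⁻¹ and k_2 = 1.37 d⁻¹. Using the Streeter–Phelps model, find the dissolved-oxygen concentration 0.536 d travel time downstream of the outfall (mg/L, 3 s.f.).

DO ≈ 4.38 mg/L

Mixed DO = (5.87×8.99 + 1.57×0.871)/(5.87+1.57) = 54.14/7.440 = 7.277 mg/L.
Mixed L₀ = (5.87×3.58 + 1.57×174)/(7.440) = 294.2/7.440 = 39.54 mg/L.
Initial deficit D₀ = C_s − DO₀ = 11.1 − 7.277 = 3.823 mg/L.
D(0.536) = [0.362×39.54/(1.37−0.362)](e^(−0.362×0.536) − e^(−1.37×0.536)) + 3.823 e^(−1.37×0.536)
= 14.20 × (0.8236 − 0.4798) + 3.823 × 0.4798 = 6.717 mg/L.
DO = 11.1 − 6.717 = 4.383 mg/L.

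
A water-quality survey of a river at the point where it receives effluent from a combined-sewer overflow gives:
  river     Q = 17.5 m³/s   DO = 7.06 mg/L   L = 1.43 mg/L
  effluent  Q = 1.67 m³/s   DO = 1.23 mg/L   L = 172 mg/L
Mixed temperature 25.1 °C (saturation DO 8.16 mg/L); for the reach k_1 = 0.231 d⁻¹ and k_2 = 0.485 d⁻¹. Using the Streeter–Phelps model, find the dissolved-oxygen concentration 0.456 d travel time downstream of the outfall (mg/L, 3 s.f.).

DO ≈ 5.41 mg/L

Mixed DO = (17.5×7.06 + 1.67×1.23)/(17.5+1.67) = 125.6/19.17 = 6.552 mg/L.
Mixed L₀ = (17.5×1.43 + 1.67×172)/(19.17) = 312.3/19.17 = 16.29 mg/L.
Initial deficit D₀ = C_s − DO₀ = 8.16 − 6.552 = 1.608 mg/L.
D(0.456) = [0.231×16.29/(0.485−0.231)](e^(−0.231×0.456) − e^(−0.485×0.456)) + 1.608 e^(−0.485×0.456)
= 14.81 × (0.9000 − 0.8016) + 1.608 × 0.8016 = 2.747 mg/L.
DO = 8.16 − 2.747 = 5.413 mg/L.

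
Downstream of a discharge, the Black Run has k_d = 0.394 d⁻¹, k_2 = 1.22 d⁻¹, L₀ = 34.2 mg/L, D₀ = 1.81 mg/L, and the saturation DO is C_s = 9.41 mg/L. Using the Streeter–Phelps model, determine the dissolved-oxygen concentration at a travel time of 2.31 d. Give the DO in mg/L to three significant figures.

DO ≈ 3.71 mg/L

k_d L₀/(k_2−k_d) = 0.394×34.2/(1.22−0.394) = 13.47/0.8260 = 16.31 mg/L.
e^(−k_d t) = e^(−0.394×2.310) = 0.4025; e^(−k_2 t) = e^(−1.22×2.310) = 0.05971.
D = 16.31 × (0.4025 − 0.05971) + 1.81 × 0.05971 = 5.591 + 0.1081 = 5.700 mg/L.
DO = C_s − D = 9.41 − 5.700 = 3.710 mg/L.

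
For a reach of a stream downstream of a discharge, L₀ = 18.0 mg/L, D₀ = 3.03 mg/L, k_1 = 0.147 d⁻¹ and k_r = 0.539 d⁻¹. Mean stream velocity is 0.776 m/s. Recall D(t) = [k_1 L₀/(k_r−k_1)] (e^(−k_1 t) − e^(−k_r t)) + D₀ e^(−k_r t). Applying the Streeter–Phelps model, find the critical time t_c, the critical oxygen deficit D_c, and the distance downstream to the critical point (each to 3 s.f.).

At the critical point dD/dt = 0, so k_1 L₀ e^(−k_1 t) = k_r D. Substituting D(t) from the Streeter–Phelps equation and solving for t gives
t_c = ln[(k_r/k_1)(1 − D₀(k_r−k_1)/(k_1 L₀))] / (k_r−k_1).
Here k_r−k_1 = 0.3920 d⁻¹ and 1 − D₀(k_r−k_1)/(k_1 L₀) = 1 − 3.03×0.3920/(0.147×18.0) = 0.5511, so
t_c = ln(3.667 × 0.5511) / 0.3920 = 0.7035 / 0.3920 = 1.795 d.
L(t_c) = L₀ e^(−k_1 t_c) = 18.0 × 0.7681 = 13.83 mg/L, and at the critical point k_r D_c = k_1 L, so D_c = (0.147/0.539) × 13.83 = 3.771 mg/L.
x_c = v t_c = 0.776 m/s × 1.795 d × 86400 s/d = 120300 m ≈ 120 km.

t_c ≈ 1.79 d; D_c ≈ 3.77 mg/L; x_c ≈ 120 km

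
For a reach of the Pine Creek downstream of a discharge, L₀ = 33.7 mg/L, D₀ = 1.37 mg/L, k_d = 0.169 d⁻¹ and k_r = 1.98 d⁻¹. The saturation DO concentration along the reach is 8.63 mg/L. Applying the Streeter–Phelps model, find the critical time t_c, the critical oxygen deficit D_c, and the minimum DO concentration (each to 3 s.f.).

At the critical point dD/dt = 0, so k_d L₀ e^(−k_d t) = k_r D. Substituting D(t) from the Streeter–Phelps equation and solving for t gives
t_c = ln[(k_r/k_d)(1 − D₀(k_r−k_d)/(k_d L₀))] / (k_r−k_d).
Here k_r−k_d = 1.811 d⁻¹ and 1 − D₀(k_r−k_d)/(k_d L₀) = 1 − 1.37×1.811/(0.169×33.7) = 0.5644, so
t_c = ln(11.72 × 0.5644) / 1.811 = 1.889 / 1.811 = 1.043 d.
D_c = (k_d/k_r) L₀ e^(−k_d t_c) = (0.169/1.98) × 33.7 × e^(−0.169×1.043) = 0.08535 × 33.7 × 0.8384 = 2.412 mg/L.
Minimum DO = C_s − D_c = 8.63 − 2.412 = 6.218 mg/L.

t_c ≈ 1.04 d; D_c ≈ 2.41 mg/L; min DO ≈ 6.22 mg/L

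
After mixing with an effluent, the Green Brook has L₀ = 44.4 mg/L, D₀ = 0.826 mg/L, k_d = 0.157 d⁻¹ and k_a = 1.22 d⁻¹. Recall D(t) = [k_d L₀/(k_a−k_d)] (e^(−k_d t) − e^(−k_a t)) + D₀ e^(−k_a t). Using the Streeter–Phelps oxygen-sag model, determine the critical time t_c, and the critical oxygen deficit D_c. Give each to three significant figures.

t_c ≈ 1.80 d; D_c ≈ 4.31 mg/L

t_c = [1/(k_a−k_d)] ln[(k_a/k_d)(1 − D₀(k_a−k_d)/(k_d L₀))]
= [1/(1.22−0.157)] ln[(1.22/0.157)(1 − 0.826×1.063/(0.157×44.4))]
= (1/1.063) ln[7.771 × 0.8740] = 0.9407 × ln(6.792) = 0.9407 × 1.916 = 1.802 d.
D_c = (k_d/k_a) L₀ e^(−k_d t_c) = (0.157/1.22) × 44.4 × e^(−0.157×1.802) = 0.1287 × 44.4 × 0.7536 = 4.306 mg/L.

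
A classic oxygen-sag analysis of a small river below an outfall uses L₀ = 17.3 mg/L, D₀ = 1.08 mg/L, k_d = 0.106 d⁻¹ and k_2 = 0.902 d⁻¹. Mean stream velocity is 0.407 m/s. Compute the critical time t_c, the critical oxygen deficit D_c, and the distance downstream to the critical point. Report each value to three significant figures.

t_c ≈ 1.90 d; D_c ≈ 1.66 mg/L; x_c ≈ 66.6 km

At the critical point dD/dt = 0, so k_d L₀ e^(−k_d t) = k_2 D. Substituting D(t) from the Streeter–Phelps equation and solving for t gives
t_c = ln[(k_2/k_d)(1 − D₀(k_2−k_d)/(k_d L₀))] / (k_2−k_d).
Here k_2−k_d = 0.7960 d⁻¹ and 1 − D₀(k_2−k_d)/(k_d L₀) = 1 − 1.08×0.7960/(0.106×17.3) = 0.5312, so
t_c = ln(8.509 × 0.5312) / 0.7960 = 1.509 / 0.7960 = 1.895 d.
D_c = (k_d/k_2) L₀ e^(−k_d t_c) = (0.106/0.902) × 17.3 × e^(−0.106×1.895) = 0.1175 × 17.3 × 0.8180 = 1.663 mg/L.
x_c = v t_c = 0.407 m/s × 1.895 d × 86400 s/d = 66640 m ≈ 66.6 km.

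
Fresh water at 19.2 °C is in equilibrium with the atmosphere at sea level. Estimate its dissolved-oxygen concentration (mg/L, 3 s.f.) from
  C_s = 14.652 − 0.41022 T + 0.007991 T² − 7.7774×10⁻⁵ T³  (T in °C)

C_s ≈ 9.17 mg/L

C_s = 14.652 − 0.41022×19.2 + 0.007991×19.2² − 7.7774×10⁻⁵×19.2³ = 9.171 mg/L.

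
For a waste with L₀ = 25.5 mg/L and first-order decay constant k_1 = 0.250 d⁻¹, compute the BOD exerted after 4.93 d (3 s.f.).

y_t = L₀(1 − e^(−k_1 t)) = 25.5 × (1 − e^(−0.250×4.93))
= 25.5 × (1 − 0.2916) = 25.5 × 0.7084 = 18.07 mg/L.

y ≈ 18.1 mg/L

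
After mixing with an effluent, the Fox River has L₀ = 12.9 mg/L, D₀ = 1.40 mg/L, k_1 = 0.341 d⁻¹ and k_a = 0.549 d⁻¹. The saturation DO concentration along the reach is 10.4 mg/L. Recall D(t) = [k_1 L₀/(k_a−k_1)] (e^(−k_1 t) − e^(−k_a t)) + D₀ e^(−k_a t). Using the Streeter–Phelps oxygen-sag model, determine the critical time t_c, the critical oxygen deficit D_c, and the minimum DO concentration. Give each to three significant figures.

t_c = [1/(k_a−k_1)] ln[(k_a/k_1)(1 − D₀(k_a−k_1)/(k_1 L₀))]
= [1/(0.549−0.341)] ln[(0.549/0.341)(1 − 1.40×0.2080/(0.341×12.9))]
= (1/0.2080) ln[1.610 × 0.9338] = 4.808 × ln(1.503) = 4.808 × 0.4077 = 1.960 d.
L(t_c) = L₀ e^(−k_1 t_c) = 12.9 × 0.5125 = 6.611 mg/L, and at the critical point k_a D_c = k_1 L, so D_c = (0.341/0.549) × 6.611 = 4.107 mg/L.
Minimum DO = C_s − D_c = 10.4 − 4.107 = 6.293 mg/L.

t_c ≈ 1.96 d; D_c ≈ 4.11 mg/L; min DO ≈ 6.29 mg/L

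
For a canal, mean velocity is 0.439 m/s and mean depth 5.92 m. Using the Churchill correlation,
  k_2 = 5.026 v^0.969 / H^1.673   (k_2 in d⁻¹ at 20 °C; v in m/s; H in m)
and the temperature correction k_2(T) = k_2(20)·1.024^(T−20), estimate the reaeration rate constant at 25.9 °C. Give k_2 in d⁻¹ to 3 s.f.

k_2 ≈ 0.133 d⁻¹

k_2(20) = 5.026 × 0.439^0.969 / 5.92^1.673 = 5.026 × 0.4503 / 19.59 = 0.1155 d⁻¹.
k_2(25.9) = 0.1155 × 1.024^(25.9−20) = 0.1155 × 1.150 = 0.1329 d⁻¹.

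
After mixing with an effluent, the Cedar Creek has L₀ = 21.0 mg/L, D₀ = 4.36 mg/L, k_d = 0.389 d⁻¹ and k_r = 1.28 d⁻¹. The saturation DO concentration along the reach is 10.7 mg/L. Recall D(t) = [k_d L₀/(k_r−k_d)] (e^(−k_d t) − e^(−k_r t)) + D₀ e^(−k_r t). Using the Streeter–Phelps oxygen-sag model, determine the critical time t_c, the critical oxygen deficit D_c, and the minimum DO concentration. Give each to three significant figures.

t_c ≈ 0.612 d; D_c ≈ 5.03 mg/L; min DO ≈ 5.67 mg/L

At the critical point dD/dt = 0, so k_d L₀ e^(−k_d t) = k_r D. Substituting D(t) from the Streeter–Phelps equation and solving for t gives
t_c = ln[(k_r/k_d)(1 − D₀(k_r−k_d)/(k_d L₀))] / (k_r−k_d).
Here k_r−k_d = 0.8910 d⁻¹ and 1 − D₀(k_r−k_d)/(k_d L₀) = 1 − 4.36×0.8910/(0.389×21.0) = 0.5245, so
t_c = ln(3.290 × 0.5245) / 0.8910 = 0.5456 / 0.8910 = 0.6124 d.
L(t_c) = L₀ e^(−k_d t_c) = 21.0 × 0.7880 = 16.55 mg/L, and at the critical point k_r D_c = k_d L, so D_c = (0.389/1.28) × 16.55 = 5.029 mg/L.
Minimum DO = C_s − D_c = 10.7 − 5.029 = 5.671 mg/L.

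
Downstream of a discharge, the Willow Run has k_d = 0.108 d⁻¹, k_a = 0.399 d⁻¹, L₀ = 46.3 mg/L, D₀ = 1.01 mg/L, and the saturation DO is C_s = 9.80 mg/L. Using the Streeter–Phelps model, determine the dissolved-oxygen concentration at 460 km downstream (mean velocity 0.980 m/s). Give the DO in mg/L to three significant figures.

Travel time t = x/v = 460 km / (0.980 m/s) = 460000 m / 0.980 m/s = 469400 s = 5.433 d.
k_d L₀/(k_a−k_d) = 0.108×46.3/(0.399−0.108) = 5.000/0.2910 = 17.18 mg/L.
e^(−k_d t) = e^(−0.108×5.433) = 0.5561; e^(−k_a t) = e^(−0.399×5.433) = 0.1144.
D = 17.18 × (0.5561 − 0.1144) + 1.01 × 0.1144 = 7.590 + 0.1156 = 7.705 mg/L.
DO = C_s − D = 9.80 − 7.705 = 2.095 mg/L.

DO ≈ 2.09 mg/L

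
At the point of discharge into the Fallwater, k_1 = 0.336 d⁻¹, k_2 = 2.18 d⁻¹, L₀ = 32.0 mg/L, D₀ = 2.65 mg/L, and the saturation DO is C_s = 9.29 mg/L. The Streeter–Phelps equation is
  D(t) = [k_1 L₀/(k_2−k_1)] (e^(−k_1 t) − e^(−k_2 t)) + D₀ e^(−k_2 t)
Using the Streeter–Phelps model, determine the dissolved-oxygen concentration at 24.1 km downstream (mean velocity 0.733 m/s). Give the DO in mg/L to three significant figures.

Travel time t = x/v = 24.1 km / (0.733 m/s) = 24100 m / 0.733 m/s = 32880 s = 0.3805 d.
k_1 L₀/(k_2−k_1) = 0.336×32.0/(2.18−0.336) = 10.75/1.844 = 5.831 mg/L.
e^(−k_1 t) = e^(−0.336×0.3805) = 0.8800; e^(−k_2 t) = e^(−2.18×0.3805) = 0.4362.
D = 5.831 × (0.8800 − 0.4362) + 2.65 × 0.4362 = 2.587 + 1.156 = 3.743 mg/L.
DO = C_s − D = 9.29 − 3.743 = 5.547 mg/L.

DO ≈ 5.55 mg/L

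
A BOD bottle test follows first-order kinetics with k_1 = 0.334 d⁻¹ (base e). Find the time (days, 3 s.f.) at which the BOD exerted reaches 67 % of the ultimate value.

y/L₀ = 1 − e^(−k_1 t) = 0.67 ⇒ e^(−k_1 t) = 0.330
t = −ln(0.330) / 0.334 = 1.109 / 0.334 = 3.319 d.

t ≈ 3.32 d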